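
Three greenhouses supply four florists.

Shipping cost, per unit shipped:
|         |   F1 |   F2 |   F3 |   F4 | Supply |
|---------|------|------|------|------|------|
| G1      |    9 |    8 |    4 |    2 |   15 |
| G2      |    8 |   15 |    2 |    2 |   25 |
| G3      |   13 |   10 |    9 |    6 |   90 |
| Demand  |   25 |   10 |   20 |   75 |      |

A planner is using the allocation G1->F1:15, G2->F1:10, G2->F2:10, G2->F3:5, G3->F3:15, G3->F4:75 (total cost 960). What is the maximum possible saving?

130

Current plan cost = 15·9 + 10·8 + 10·15 + 5·2 + 15·9 + 75·6 = 960.
Optimal plan:
  G1 to F4: 15 × 2 = 30
  G2 to F1: 5 × 8 = 40
  G2 to F3: 20 × 2 = 40
  G3 to F1: 20 × 13 = 260
  G3 to F2: 10 × 10 = 100
  G3 to F4: 60 × 6 = 360
Optimal cost = 830.
Saving = 960 − 830 = 130.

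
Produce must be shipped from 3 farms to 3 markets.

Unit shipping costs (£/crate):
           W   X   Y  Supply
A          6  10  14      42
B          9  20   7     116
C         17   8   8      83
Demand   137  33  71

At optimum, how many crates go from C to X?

Optimal shipments:
  A→W: 42 crates
  B→W: 95 crates
  B→Y: 21 crates
  C→X: 33 crates
  C→Y: 50 crates
Total cost = £1918.
So C→X carries 33 crates.

33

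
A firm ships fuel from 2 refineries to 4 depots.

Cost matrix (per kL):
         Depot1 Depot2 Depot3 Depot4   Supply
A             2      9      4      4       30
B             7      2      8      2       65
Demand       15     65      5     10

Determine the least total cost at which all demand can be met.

220

A cheapest plan:
  A–Depot1: 15 × 2 = 30
  A–Depot3: 5 × 4 = 20
  A–Depot4: 10 × 4 = 40
  B–Depot2: 65 × 2 = 130
Total = 30 + 20 + 40 + 130 = 220.
(Supply check: A ships 30; B ships 65.)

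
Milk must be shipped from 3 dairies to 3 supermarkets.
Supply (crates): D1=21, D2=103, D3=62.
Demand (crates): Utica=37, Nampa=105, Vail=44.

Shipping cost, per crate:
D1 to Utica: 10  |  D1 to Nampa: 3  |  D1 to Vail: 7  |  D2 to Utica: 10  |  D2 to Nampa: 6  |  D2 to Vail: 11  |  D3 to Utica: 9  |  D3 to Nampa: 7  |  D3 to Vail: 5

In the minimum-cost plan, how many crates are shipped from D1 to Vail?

Optimal shipments:
  D1 to Nampa: 21 × 3 = 63
  D2 to Utica: 19 × 10 = 190
  D2 to Nampa: 84 × 6 = 504
  D3 to Utica: 18 × 9 = 162
  D3 to Vail: 44 × 5 = 220
Total cost = 1139.
The route D1→Vail is not used.

0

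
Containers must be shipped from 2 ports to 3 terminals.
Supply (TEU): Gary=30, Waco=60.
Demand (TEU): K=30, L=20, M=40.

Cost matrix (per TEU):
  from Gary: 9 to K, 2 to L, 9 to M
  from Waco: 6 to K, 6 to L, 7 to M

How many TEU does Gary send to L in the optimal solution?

The minimum-cost plan:
  Gary to L: 20 × 2 = 40
  Gary to M: 10 × 9 = 90
  Waco to K: 30 × 6 = 180
  Waco to M: 30 × 7 = 210
Total cost = 520.
So Gary→L carries 20 TEU.

20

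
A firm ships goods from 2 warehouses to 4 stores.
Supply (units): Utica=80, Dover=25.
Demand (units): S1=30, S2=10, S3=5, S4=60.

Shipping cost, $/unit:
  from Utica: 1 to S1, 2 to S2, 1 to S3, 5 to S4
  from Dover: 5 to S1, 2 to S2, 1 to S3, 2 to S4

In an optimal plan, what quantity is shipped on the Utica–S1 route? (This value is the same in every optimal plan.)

Solving gives:
  Utica->S1: 30 × $1 = $30
  Utica->S2: 10 × $2 = $20
  Utica->S3: 5 × $1 = $5
  Utica->S4: 35 × $5 = $175
  Dover->S4: 25 × $2 = $50
Total cost = $280.
So Utica→S1 carries 30 units.

30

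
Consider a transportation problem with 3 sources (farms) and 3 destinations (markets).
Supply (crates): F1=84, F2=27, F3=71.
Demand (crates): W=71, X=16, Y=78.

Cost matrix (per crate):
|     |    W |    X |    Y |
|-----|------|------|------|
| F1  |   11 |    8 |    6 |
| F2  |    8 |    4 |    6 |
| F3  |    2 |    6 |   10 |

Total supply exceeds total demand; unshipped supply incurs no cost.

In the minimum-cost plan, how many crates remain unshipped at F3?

Minimum-cost shipments:
  F1–Y: 67 crates
  F2–X: 16 crates
  F2–Y: 11 crates
  F3–W: 71 crates
Total cost = 674.
F3 ships 71 of its 71, leaving 0.

0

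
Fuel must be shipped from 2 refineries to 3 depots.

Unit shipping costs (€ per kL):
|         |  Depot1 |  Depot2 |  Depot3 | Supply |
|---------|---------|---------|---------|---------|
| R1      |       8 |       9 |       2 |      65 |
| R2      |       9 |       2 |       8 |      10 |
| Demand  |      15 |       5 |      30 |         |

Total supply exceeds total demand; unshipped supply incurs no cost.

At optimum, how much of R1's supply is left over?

20

Minimum-cost shipments:
  R1 to Depot1: 15 kL
  R1 to Depot3: 30 kL
  R2 to Depot2: 5 kL
Total cost = €190.
R1 ships 45 of its 65, leaving 20.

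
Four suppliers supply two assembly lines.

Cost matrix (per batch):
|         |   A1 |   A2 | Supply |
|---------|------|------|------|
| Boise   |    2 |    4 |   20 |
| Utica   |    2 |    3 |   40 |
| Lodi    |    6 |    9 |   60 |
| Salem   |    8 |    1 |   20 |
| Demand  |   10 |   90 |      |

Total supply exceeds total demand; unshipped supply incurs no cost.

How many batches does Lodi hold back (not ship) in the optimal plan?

40

An optimal plan:
  Boise to A2: 20 × 4 = 80
  Utica to A2: 40 × 3 = 120
  Lodi to A1: 10 × 6 = 60
  Lodi to A2: 10 × 9 = 90
  Salem to A2: 20 × 1 = 20
Total cost = 370.
Lodi ships 20 of its 60, leaving 40.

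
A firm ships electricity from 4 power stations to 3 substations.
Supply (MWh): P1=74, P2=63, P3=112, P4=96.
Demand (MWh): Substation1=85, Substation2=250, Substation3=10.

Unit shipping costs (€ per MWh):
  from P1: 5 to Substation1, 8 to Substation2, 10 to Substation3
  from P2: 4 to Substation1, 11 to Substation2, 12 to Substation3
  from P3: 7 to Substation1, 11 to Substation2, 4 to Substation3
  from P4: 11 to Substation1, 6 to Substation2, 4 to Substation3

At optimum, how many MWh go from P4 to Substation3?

0

Solving gives:
  P1–Substation2: 74 × €8 = €592
  P2–Substation1: 63 × €4 = €252
  P3–Substation1: 22 × €7 = €154
  P3–Substation2: 80 × €11 = €880
  P3–Substation3: 10 × €4 = €40
  P4–Substation2: 96 × €6 = €576
Total cost = €2494.
The route P4→Substation3 is not used.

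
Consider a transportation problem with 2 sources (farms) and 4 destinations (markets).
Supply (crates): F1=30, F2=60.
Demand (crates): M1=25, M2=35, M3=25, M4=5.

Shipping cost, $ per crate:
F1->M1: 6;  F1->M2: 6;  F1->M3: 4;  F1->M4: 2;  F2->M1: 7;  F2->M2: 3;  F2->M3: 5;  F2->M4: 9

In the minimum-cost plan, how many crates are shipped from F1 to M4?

5

Solving gives:
  F1 to M1: 25 × $6 = $150
  F1 to M4: 5 × $2 = $10
  F2 to M2: 35 × $3 = $105
  F2 to M3: 25 × $5 = $125
Total cost = $390.
So F1→M4 carries 5 crates.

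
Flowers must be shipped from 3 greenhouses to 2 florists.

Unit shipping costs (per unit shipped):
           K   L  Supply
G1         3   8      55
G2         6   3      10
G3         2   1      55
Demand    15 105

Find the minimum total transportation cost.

450

Optimal allocation:
  G1–K: 15 bunches
  G1–L: 40 bunches
  G2–L: 10 bunches
  G3–L: 55 bunches
Total cost = 450.
(Supply check: G1 ships 55; G2 ships 10; G3 ships 55.)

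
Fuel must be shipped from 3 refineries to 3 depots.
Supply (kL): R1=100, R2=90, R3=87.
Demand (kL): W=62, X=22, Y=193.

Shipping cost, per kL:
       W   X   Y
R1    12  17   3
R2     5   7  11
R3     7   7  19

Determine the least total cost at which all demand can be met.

1935

A cheapest plan:
  R1 to Y: 100 × 3 = 300
  R2 to Y: 90 × 11 = 990
  R3 to W: 62 × 7 = 434
  R3 to X: 22 × 7 = 154
  R3 to Y: 3 × 19 = 57
Total = 300 + 990 + 434 + 154 + 57 = 1935.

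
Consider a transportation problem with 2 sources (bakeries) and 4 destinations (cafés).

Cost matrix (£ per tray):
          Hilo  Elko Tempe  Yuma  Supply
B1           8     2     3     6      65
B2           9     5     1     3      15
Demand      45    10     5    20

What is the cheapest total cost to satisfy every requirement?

470

One minimum-cost allocation:
  B1->Hilo: 45 × £8 = £360
  B1->Elko: 10 × £2 = £20
  B1->Tempe: 5 × £3 = £15
  B1->Yuma: 5 × £6 = £30
  B2->Yuma: 15 × £3 = £45
Total = 360 + 20 + 15 + 30 + 45 = £470.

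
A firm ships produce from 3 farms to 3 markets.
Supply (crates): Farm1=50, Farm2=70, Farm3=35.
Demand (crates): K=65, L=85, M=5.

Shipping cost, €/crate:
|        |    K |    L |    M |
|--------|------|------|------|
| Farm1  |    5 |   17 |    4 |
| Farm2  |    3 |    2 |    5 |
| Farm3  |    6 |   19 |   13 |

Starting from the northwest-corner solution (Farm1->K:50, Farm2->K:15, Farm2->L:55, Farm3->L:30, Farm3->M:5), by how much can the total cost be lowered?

Current plan cost = 50·5 + 15·3 + 55·2 + 30·19 + 5·13 = €1040.
Optimal plan:
  Farm1→K: 30 crates
  Farm1→L: 15 crates
  Farm1→M: 5 crates
  Farm2→L: 70 crates
  Farm3→K: 35 crates
Optimal cost = €775.
Saving = 1040 − 775 = €265.

265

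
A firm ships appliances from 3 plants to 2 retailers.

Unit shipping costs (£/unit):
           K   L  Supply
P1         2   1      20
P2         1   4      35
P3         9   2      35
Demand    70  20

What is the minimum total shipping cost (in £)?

One minimum-cost allocation:
  P1 to K: 20 × £2 = £40
  P2 to K: 35 × £1 = £35
  P3 to K: 15 × £9 = £135
  P3 to L: 20 × £2 = £40
Total = 40 + 35 + 135 + 40 = £250.

250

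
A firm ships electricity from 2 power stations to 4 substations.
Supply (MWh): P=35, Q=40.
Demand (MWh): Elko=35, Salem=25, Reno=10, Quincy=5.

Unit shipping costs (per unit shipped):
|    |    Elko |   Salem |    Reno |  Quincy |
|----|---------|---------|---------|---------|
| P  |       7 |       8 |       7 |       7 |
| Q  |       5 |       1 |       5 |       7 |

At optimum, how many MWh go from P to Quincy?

Solving gives:
  P→Elko: 30 × 7 = 210
  P→Quincy: 5 × 7 = 35
  Q→Elko: 5 × 5 = 25
  Q→Salem: 25 × 1 = 25
  Q→Reno: 10 × 5 = 50
Total cost = 345.
So P→Quincy carries 5 MWh.

5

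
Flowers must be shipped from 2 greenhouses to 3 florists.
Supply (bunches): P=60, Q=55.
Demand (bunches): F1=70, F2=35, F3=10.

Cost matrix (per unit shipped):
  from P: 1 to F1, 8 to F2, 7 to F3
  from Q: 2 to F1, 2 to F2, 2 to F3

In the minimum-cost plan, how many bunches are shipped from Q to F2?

35

Solving gives:
  P->F1: 60 bunches
  Q->F1: 10 bunches
  Q->F2: 35 bunches
  Q->F3: 10 bunches
Total cost = 170.
So Q→F2 carries 35 bunches.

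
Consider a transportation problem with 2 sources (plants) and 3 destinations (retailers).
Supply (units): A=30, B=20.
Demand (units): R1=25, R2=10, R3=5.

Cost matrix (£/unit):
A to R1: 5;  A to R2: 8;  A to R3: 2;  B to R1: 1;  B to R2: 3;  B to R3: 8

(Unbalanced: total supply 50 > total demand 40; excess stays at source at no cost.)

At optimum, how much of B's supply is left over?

An optimal plan:
  A–R1: 15 units
  A–R3: 5 units
  B–R1: 10 units
  B–R2: 10 units
Total cost = £125.
B ships 20 of its 20, leaving 0.

0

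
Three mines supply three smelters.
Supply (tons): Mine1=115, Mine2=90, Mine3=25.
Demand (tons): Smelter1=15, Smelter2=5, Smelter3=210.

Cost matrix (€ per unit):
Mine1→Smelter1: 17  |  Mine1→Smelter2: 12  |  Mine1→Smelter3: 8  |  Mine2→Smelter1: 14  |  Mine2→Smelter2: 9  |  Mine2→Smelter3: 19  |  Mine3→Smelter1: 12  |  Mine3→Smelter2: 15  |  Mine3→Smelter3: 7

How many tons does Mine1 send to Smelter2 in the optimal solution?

Optimal shipments:
  Mine1 to Smelter3: 115 tons
  Mine2 to Smelter1: 15 tons
  Mine2 to Smelter2: 5 tons
  Mine2 to Smelter3: 70 tons
  Mine3 to Smelter3: 25 tons
Total cost = €2680.
The route Mine1→Smelter2 is not used.

0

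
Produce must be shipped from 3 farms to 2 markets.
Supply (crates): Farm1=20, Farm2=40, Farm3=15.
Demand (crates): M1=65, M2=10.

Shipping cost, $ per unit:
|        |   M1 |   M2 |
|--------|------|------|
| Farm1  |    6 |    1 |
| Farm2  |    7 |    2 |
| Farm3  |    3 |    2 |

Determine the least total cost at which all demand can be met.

A cheapest plan:
  Farm1 to M1: 10 × $6 = $60
  Farm1 to M2: 10 × $1 = $10
  Farm2 to M1: 40 × $7 = $280
  Farm3 to M1: 15 × $3 = $45
Total = 60 + 10 + 280 + 45 = $395.
(Supply check: Farm1 ships 20; Farm2 ships 40; Farm3 ships 15.)

395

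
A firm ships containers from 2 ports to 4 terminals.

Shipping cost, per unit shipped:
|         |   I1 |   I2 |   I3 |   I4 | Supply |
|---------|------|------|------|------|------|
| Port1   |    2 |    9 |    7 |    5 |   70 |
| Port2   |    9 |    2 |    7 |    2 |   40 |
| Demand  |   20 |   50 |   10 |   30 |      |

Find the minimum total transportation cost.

An optimal shipping plan:
  Port1->I1: 20 × 2 = 40
  Port1->I2: 10 × 9 = 90
  Port1->I3: 10 × 7 = 70
  Port1->I4: 30 × 5 = 150
  Port2->I2: 40 × 2 = 80
Total = 40 + 90 + 70 + 150 + 80 = 430.

430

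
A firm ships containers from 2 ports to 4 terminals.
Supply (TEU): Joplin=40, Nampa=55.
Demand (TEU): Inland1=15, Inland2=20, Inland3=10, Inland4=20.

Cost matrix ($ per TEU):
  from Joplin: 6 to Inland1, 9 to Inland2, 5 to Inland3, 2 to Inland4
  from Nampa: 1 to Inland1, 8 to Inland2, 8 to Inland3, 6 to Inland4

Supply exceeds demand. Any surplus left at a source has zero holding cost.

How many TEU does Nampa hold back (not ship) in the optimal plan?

Minimum-cost shipments:
  Joplin->Inland3: 10 × $5 = $50
  Joplin->Inland4: 20 × $2 = $40
  Nampa->Inland1: 15 × $1 = $15
  Nampa->Inland2: 20 × $8 = $160
Total cost = $265.
Nampa ships 35 of its 55, leaving 20.

20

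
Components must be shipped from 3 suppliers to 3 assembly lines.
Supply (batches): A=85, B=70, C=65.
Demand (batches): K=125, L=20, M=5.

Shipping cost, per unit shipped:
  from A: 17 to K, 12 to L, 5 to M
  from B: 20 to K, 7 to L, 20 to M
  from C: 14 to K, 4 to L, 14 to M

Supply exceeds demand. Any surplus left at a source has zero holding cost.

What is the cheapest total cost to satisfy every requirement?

An optimal shipping plan:
  A to K: 60 × 17 = 1020
  A to M: 5 × 5 = 25
  B to L: 20 × 7 = 140
  C to K: 65 × 14 = 910
Total = 1020 + 25 + 140 + 910 = 2095.

2095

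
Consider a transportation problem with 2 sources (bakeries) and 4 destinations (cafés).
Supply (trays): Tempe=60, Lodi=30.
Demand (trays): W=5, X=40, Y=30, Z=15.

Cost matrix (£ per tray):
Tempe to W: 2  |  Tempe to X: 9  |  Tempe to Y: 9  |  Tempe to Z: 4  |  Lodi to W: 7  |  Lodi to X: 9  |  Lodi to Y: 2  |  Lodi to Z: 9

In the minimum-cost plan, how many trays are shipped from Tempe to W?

5

Solving gives:
  Tempe–W: 5 × £2 = £10
  Tempe–X: 40 × £9 = £360
  Tempe–Z: 15 × £4 = £60
  Lodi–Y: 30 × £2 = £60
Total cost = £490.
So Tempe→W carries 5 trays.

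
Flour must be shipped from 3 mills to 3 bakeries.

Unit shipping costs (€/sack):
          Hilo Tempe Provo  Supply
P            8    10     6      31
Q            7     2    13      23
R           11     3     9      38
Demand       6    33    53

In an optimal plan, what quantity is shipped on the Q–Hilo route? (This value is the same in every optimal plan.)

The minimum-cost plan:
  P->Provo: 31 sacks
  Q->Hilo: 6 sacks
  Q->Tempe: 17 sacks
  R->Tempe: 16 sacks
  R->Provo: 22 sacks
Total cost = €508.
So Q→Hilo carries 6 sacks.

6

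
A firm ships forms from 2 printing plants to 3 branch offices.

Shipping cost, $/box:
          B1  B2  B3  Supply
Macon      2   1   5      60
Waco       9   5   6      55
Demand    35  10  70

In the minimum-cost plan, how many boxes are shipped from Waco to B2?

0

Solving gives:
  Macon–B1: 35 × $2 = $70
  Macon–B2: 10 × $1 = $10
  Macon–B3: 15 × $5 = $75
  Waco–B3: 55 × $6 = $330
Total cost = $485.
The route Waco→B2 is not used.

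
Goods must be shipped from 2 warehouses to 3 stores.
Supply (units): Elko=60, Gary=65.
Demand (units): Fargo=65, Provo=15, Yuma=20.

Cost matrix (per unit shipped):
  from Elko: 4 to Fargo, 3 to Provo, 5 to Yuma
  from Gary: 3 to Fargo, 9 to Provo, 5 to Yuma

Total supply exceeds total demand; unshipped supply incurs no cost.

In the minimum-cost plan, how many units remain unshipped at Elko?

25

Minimum-cost shipments:
  Elko->Provo: 15 units
  Elko->Yuma: 20 units
  Gary->Fargo: 65 units
Total cost = 340.
Elko ships 35 of its 60, leaving 25.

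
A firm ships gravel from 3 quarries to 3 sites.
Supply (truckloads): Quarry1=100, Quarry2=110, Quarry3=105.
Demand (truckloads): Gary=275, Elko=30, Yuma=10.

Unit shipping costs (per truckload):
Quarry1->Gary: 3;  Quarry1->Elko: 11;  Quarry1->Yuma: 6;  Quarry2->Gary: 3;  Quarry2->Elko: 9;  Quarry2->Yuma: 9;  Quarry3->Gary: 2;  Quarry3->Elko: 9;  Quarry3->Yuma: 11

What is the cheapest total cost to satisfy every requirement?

A cheapest plan:
  Quarry1–Gary: 90 × 3 = 270
  Quarry1–Yuma: 10 × 6 = 60
  Quarry2–Gary: 80 × 3 = 240
  Quarry2–Elko: 30 × 9 = 270
  Quarry3–Gary: 105 × 2 = 210
Total = 270 + 60 + 240 + 270 + 210 = 1050.
(Supply check: Quarry1 ships 100; Quarry2 ships 110; Quarry3 ships 105.)

1050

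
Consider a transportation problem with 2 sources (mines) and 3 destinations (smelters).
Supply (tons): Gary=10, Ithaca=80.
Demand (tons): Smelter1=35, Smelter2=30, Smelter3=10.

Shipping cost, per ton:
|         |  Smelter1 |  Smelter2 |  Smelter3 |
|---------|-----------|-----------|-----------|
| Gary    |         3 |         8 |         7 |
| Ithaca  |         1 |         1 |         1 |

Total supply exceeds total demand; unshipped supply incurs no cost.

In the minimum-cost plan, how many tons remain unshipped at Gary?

An optimal plan:
  Ithaca->Smelter1: 35 × 1 = 35
  Ithaca->Smelter2: 30 × 1 = 30
  Ithaca->Smelter3: 10 × 1 = 10
Total cost = 75.
Gary ships 0 of its 10, leaving 10.

10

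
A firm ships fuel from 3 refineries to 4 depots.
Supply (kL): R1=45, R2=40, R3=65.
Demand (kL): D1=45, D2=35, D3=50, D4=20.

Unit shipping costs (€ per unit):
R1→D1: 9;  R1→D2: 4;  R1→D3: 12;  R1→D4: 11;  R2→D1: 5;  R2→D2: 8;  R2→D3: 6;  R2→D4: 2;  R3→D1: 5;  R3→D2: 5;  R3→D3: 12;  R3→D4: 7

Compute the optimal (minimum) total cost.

865

Optimal allocation:
  R1->D2: 35 × €4 = €140
  R1->D3: 10 × €12 = €120
  R2->D3: 40 × €6 = €240
  R3->D1: 45 × €5 = €225
  R3->D4: 20 × €7 = €140
Total = 140 + 120 + 240 + 225 + 140 = €865.
(Supply check: R1 ships 45; R2 ships 40; R3 ships 65.)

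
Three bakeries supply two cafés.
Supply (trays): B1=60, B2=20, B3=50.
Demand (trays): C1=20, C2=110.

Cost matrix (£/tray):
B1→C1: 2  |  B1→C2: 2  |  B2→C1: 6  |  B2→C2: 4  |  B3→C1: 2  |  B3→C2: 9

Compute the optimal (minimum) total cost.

A cheapest plan:
  B1–C2: 60 × £2 = £120
  B2–C2: 20 × £4 = £80
  B3–C1: 20 × £2 = £40
  B3–C2: 30 × £9 = £270
Total = 120 + 80 + 40 + 270 = £510.

510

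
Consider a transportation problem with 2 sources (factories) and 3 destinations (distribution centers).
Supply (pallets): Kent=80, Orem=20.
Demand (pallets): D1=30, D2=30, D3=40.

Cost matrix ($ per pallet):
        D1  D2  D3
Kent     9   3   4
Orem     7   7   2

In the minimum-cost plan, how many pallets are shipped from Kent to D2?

30

Optimal shipments:
  Kent→D1: 10 pallets
  Kent→D2: 30 pallets
  Kent→D3: 40 pallets
  Orem→D1: 20 pallets
Total cost = $480.
So Kent→D2 carries 30 pallets.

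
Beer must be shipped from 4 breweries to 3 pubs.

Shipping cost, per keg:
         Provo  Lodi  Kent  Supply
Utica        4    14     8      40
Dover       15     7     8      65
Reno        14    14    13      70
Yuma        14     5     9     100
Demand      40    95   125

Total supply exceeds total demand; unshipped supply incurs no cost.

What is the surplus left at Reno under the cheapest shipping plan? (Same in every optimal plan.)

15

An optimal plan:
  Utica to Provo: 40 × 4 = 160
  Dover to Kent: 65 × 8 = 520
  Reno to Kent: 55 × 13 = 715
  Yuma to Lodi: 95 × 5 = 475
  Yuma to Kent: 5 × 9 = 45
Total cost = 1915.
Reno ships 55 of its 70, leaving 15.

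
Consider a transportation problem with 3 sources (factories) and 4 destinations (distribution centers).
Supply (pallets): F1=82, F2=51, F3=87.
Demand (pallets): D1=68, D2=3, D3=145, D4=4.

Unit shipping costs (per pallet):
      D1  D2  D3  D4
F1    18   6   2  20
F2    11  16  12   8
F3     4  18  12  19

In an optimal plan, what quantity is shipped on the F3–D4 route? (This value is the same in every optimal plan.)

Solving gives:
  F1–D2: 3 × 6 = 18
  F1–D3: 79 × 2 = 158
  F2–D3: 47 × 12 = 564
  F2–D4: 4 × 8 = 32
  F3–D1: 68 × 4 = 272
  F3–D3: 19 × 12 = 228
Total cost = 1272.
The route F3→D4 is not used.

0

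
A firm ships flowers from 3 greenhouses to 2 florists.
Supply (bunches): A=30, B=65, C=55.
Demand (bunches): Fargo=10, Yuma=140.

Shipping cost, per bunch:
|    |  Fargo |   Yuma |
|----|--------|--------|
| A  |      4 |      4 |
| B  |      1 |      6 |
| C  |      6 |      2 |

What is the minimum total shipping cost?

570

Optimal allocation:
  A to Yuma: 30 × 4 = 120
  B to Fargo: 10 × 1 = 10
  B to Yuma: 55 × 6 = 330
  C to Yuma: 55 × 2 = 110
Total = 120 + 10 + 330 + 110 = 570.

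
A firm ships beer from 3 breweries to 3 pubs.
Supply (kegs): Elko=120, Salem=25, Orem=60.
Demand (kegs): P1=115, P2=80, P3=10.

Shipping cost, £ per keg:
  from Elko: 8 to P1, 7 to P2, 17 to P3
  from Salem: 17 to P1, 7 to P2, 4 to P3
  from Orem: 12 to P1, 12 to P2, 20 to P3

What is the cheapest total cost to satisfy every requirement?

1760

Optimal allocation:
  Elko to P1: 55 × £8 = £440
  Elko to P2: 65 × £7 = £455
  Salem to P2: 15 × £7 = £105
  Salem to P3: 10 × £4 = £40
  Orem to P1: 60 × £12 = £720
Total = 440 + 455 + 105 + 40 + 720 = £1760.
(Supply check: Elko ships 120; Salem ships 25; Orem ships 60.)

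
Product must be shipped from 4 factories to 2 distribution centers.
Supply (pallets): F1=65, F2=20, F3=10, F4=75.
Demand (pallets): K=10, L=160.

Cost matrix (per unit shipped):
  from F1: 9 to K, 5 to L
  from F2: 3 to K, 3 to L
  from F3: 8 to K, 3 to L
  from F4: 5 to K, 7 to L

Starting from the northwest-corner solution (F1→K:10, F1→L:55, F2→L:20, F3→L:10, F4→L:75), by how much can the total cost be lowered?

Current plan cost = 10·9 + 55·5 + 20·3 + 10·3 + 75·7 = 980.
Optimal plan:
  F1->L: 65 × 5 = 325
  F2->L: 20 × 3 = 60
  F3->L: 10 × 3 = 30
  F4->K: 10 × 5 = 50
  F4->L: 65 × 7 = 455
Optimal cost = 920.
Saving = 980 − 920 = 60.

60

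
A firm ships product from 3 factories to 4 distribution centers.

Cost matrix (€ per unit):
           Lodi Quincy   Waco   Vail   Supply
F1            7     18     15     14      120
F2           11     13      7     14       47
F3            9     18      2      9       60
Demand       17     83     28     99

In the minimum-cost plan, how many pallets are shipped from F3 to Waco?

28

Solving gives:
  F1–Lodi: 17 × €7 = €119
  F1–Quincy: 36 × €18 = €648
  F1–Vail: 67 × €14 = €938
  F2–Quincy: 47 × €13 = €611
  F3–Waco: 28 × €2 = €56
  F3–Vail: 32 × €9 = €288
Total cost = €2660.
So F3→Waco carries 28 pallets.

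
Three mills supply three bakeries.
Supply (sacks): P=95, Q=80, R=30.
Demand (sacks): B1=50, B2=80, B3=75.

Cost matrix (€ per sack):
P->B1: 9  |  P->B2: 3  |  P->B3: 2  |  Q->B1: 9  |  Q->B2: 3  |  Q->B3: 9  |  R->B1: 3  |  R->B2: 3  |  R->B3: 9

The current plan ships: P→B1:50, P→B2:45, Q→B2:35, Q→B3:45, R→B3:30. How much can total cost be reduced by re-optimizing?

Current plan cost = 50·9 + 45·3 + 35·3 + 45·9 + 30·9 = €1365.
Optimal plan:
  P->B2: 20 × €3 = €60
  P->B3: 75 × €2 = €150
  Q->B1: 20 × €9 = €180
  Q->B2: 60 × €3 = €180
  R->B1: 30 × €3 = €90
Optimal cost = €660.
Saving = 1365 − 660 = €705.

705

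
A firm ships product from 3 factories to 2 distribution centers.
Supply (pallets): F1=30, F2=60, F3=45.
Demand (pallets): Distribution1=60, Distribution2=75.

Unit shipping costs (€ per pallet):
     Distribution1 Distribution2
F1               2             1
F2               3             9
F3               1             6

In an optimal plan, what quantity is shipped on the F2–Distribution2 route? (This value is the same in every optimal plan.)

The minimum-cost plan:
  F1–Distribution2: 30 × €1 = €30
  F2–Distribution1: 60 × €3 = €180
  F3–Distribution2: 45 × €6 = €270
Total cost = €480.
The route F2→Distribution2 is not used.

0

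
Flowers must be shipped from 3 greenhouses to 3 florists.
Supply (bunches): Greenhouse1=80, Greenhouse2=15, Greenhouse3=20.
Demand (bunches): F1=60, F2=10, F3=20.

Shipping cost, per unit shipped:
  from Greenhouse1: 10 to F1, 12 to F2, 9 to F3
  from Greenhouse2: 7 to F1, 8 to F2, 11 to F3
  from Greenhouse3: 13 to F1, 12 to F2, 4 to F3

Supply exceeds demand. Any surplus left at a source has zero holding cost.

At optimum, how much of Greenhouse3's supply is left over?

0

An optimal plan:
  Greenhouse1→F1: 55 × 10 = 550
  Greenhouse2→F1: 5 × 7 = 35
  Greenhouse2→F2: 10 × 8 = 80
  Greenhouse3→F3: 20 × 4 = 80
Total cost = 745.
Greenhouse3 ships 20 of its 20, leaving 0.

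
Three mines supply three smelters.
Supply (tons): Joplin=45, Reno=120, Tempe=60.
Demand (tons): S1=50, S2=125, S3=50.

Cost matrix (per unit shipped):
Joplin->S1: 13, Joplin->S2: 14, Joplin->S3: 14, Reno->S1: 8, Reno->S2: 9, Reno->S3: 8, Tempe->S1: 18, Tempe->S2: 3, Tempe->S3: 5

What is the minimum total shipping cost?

One minimum-cost allocation:
  Joplin to S2: 45 × 14 = 630
  Reno to S1: 50 × 8 = 400
  Reno to S2: 20 × 9 = 180
  Reno to S3: 50 × 8 = 400
  Tempe to S2: 60 × 3 = 180
Total = 630 + 400 + 180 + 400 + 180 = 1790.
(Supply check: Joplin ships 45; Reno ships 120; Tempe ships 60.)

1790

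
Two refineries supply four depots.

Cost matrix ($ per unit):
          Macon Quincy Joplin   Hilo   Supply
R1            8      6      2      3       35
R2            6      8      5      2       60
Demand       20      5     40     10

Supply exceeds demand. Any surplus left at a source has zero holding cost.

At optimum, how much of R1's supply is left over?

0

An optimal plan:
  R1->Joplin: 35 × $2 = $70
  R2->Macon: 20 × $6 = $120
  R2->Quincy: 5 × $8 = $40
  R2->Joplin: 5 × $5 = $25
  R2->Hilo: 10 × $2 = $20
Total cost = $275.
R1 ships 35 of its 35, leaving 0.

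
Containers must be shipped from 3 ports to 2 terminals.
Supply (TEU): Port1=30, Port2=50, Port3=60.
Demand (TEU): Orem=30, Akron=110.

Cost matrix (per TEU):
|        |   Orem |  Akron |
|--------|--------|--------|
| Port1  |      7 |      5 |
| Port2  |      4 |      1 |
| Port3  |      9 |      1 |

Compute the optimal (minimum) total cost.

320

An optimal shipping plan:
  Port1–Orem: 30 × 7 = 210
  Port2–Akron: 50 × 1 = 50
  Port3–Akron: 60 × 1 = 60
Total = 210 + 50 + 60 = 320.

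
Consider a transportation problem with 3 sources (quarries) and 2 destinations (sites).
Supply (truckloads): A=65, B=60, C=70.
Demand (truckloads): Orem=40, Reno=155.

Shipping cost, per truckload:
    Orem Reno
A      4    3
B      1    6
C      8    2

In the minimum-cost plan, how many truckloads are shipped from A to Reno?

The minimum-cost plan:
  A to Reno: 65 × 3 = 195
  B to Orem: 40 × 1 = 40
  B to Reno: 20 × 6 = 120
  C to Reno: 70 × 2 = 140
Total cost = 495.
So A→Reno carries 65 truckloads.

65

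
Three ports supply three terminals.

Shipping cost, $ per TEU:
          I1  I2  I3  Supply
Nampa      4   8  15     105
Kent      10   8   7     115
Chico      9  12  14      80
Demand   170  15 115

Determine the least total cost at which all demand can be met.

One minimum-cost allocation:
  Nampa to I1: 105 × $4 = $420
  Kent to I3: 115 × $7 = $805
  Chico to I1: 65 × $9 = $585
  Chico to I2: 15 × $12 = $180
Total = 420 + 805 + 585 + 180 = $1990.
(Supply check: Nampa ships 105; Kent ships 115; Chico ships 80.)

1990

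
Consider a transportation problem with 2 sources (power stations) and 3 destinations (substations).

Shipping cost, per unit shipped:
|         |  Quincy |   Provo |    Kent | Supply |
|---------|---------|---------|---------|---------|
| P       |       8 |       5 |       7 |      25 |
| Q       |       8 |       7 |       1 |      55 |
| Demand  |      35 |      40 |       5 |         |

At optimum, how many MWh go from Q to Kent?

5

The minimum-cost plan:
  P to Provo: 25 × 5 = 125
  Q to Quincy: 35 × 8 = 280
  Q to Provo: 15 × 7 = 105
  Q to Kent: 5 × 1 = 5
Total cost = 515.
So Q→Kent carries 5 MWh.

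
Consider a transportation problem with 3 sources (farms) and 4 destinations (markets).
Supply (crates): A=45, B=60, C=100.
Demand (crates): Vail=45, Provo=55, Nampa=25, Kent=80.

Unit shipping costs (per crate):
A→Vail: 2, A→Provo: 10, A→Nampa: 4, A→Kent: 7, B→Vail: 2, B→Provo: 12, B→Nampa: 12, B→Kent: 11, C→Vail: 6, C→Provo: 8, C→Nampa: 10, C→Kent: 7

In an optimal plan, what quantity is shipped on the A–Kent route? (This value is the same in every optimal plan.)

The minimum-cost plan:
  A->Nampa: 25 × 4 = 100
  A->Kent: 20 × 7 = 140
  B->Vail: 45 × 2 = 90
  B->Provo: 15 × 12 = 180
  C->Provo: 40 × 8 = 320
  C->Kent: 60 × 7 = 420
Total cost = 1250.
So A→Kent carries 20 crates.

20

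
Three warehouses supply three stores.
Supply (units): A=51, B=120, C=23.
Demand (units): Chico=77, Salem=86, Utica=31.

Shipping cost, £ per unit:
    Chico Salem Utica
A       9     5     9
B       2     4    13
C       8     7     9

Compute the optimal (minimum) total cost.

One minimum-cost allocation:
  A–Salem: 43 × £5 = £215
  A–Utica: 8 × £9 = £72
  B–Chico: 77 × £2 = £154
  B–Salem: 43 × £4 = £172
  C–Utica: 23 × £9 = £207
Total = 215 + 72 + 154 + 172 + 207 = £820.
(Supply check: A ships 51; B ships 120; C ships 23.)

820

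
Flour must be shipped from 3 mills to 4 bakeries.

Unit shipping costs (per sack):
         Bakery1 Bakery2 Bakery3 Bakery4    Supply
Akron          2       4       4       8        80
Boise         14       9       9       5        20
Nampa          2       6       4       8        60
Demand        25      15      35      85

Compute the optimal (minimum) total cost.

870

An optimal shipping plan:
  Akron->Bakery2: 15 × 4 = 60
  Akron->Bakery4: 65 × 8 = 520
  Boise->Bakery4: 20 × 5 = 100
  Nampa->Bakery1: 25 × 2 = 50
  Nampa->Bakery3: 35 × 4 = 140
Total = 60 + 520 + 100 + 50 + 140 = 870.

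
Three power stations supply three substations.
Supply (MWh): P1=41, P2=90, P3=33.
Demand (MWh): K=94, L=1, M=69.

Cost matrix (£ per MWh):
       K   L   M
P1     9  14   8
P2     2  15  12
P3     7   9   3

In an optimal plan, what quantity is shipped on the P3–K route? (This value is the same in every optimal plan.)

The minimum-cost plan:
  P1→K: 4 × £9 = £36
  P1→L: 1 × £14 = £14
  P1→M: 36 × £8 = £288
  P2→K: 90 × £2 = £180
  P3→M: 33 × £3 = £99
Total cost = £617.
The route P3→K is not used.

0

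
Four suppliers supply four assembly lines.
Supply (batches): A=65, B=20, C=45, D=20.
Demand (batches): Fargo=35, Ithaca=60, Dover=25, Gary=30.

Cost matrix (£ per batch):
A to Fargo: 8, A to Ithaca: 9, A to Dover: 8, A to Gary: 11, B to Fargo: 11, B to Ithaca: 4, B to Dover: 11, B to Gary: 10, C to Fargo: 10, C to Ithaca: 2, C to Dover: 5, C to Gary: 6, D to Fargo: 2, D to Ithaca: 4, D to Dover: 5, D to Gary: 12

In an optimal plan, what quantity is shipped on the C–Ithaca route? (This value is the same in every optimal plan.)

Solving gives:
  A->Fargo: 15 × £8 = £120
  A->Dover: 25 × £8 = £200
  A->Gary: 25 × £11 = £275
  B->Ithaca: 20 × £4 = £80
  C->Ithaca: 40 × £2 = £80
  C->Gary: 5 × £6 = £30
  D->Fargo: 20 × £2 = £40
Total cost = £825.
So C→Ithaca carries 40 batches.

40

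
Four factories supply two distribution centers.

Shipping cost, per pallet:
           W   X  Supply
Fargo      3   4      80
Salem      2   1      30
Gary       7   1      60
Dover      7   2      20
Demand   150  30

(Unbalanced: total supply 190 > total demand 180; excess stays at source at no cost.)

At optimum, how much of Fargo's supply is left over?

0

Minimum-cost shipments:
  Fargo–W: 80 pallets
  Salem–W: 30 pallets
  Gary–W: 30 pallets
  Gary–X: 30 pallets
  Dover–W: 10 pallets
Total cost = 610.
Fargo ships 80 of its 80, leaving 0.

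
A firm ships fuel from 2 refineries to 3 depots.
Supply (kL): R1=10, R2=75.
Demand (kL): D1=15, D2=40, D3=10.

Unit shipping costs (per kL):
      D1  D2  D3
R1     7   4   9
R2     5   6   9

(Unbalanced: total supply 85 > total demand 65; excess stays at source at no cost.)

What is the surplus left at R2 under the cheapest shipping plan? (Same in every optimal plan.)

20

Minimum-cost shipments:
  R1–D2: 10 kL
  R2–D1: 15 kL
  R2–D2: 30 kL
  R2–D3: 10 kL
Total cost = 385.
R2 ships 55 of its 75, leaving 20.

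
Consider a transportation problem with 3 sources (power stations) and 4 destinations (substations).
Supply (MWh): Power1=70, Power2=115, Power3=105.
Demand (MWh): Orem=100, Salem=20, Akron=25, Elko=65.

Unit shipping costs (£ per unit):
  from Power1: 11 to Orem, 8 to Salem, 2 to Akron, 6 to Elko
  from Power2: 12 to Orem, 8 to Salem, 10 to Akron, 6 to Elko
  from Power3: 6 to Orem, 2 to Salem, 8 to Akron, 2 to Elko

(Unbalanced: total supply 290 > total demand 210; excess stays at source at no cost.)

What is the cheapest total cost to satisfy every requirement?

A cheapest plan:
  Power1 to Orem: 15 × £11 = £165
  Power1 to Akron: 25 × £2 = £50
  Power1 to Elko: 30 × £6 = £180
  Power2 to Elko: 35 × £6 = £210
  Power3 to Orem: 85 × £6 = £510
  Power3 to Salem: 20 × £2 = £40
Total = 165 + 50 + 180 + 210 + 510 + 40 = £1155.
(Supply check: Power1 ships 70; Power2 ships 35; Power3 ships 105.)

1155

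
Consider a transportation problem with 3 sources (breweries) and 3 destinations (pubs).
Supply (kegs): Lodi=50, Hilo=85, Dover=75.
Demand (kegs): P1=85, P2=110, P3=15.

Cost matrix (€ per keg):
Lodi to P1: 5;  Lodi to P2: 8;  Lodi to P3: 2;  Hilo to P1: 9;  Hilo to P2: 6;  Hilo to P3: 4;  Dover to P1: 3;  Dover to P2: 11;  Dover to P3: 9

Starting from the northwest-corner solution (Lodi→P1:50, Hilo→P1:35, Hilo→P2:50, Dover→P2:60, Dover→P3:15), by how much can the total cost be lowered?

Current plan cost = 50·5 + 35·9 + 50·6 + 60·11 + 15·9 = €1660.
Optimal plan:
  Lodi–P1: 10 × €5 = €50
  Lodi–P2: 25 × €8 = €200
  Lodi–P3: 15 × €2 = €30
  Hilo–P2: 85 × €6 = €510
  Dover–P1: 75 × €3 = €225
Optimal cost = €1015.
Saving = 1660 − 1015 = €645.

645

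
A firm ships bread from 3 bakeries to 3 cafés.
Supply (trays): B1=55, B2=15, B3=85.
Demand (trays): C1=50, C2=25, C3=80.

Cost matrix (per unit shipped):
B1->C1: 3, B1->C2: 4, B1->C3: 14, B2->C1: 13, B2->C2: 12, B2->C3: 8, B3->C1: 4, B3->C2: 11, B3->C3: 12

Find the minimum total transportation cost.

An optimal shipping plan:
  B1→C1: 30 × 3 = 90
  B1→C2: 25 × 4 = 100
  B2→C3: 15 × 8 = 120
  B3→C1: 20 × 4 = 80
  B3→C3: 65 × 12 = 780
Total = 90 + 100 + 120 + 80 + 780 = 1170.
(Supply check: B1 ships 55; B2 ships 15; B3 ships 85.)

1170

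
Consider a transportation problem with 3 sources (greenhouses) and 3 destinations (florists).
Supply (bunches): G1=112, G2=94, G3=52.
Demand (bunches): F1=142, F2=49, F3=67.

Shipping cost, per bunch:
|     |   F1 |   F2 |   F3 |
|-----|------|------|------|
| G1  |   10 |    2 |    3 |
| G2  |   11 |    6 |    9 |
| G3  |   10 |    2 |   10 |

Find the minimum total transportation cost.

Optimal allocation:
  G1 to F2: 45 bunches
  G1 to F3: 67 bunches
  G2 to F1: 94 bunches
  G3 to F1: 48 bunches
  G3 to F2: 4 bunches
Total cost = 1813.

1813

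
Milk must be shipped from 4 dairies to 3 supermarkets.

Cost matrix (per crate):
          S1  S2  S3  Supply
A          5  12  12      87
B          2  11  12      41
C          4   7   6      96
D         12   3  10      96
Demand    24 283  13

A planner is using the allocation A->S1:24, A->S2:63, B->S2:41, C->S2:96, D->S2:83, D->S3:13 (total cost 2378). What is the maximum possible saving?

Current plan cost = 24·5 + 63·12 + 41·11 + 96·7 + 83·3 + 13·10 = 2378.
Optimal plan:
  A–S2: 87 × 12 = 1044
  B–S1: 24 × 2 = 48
  B–S2: 17 × 11 = 187
  C–S2: 83 × 7 = 581
  C–S3: 13 × 6 = 78
  D–S2: 96 × 3 = 288
Optimal cost = 2226.
Saving = 2378 − 2226 = 152.

152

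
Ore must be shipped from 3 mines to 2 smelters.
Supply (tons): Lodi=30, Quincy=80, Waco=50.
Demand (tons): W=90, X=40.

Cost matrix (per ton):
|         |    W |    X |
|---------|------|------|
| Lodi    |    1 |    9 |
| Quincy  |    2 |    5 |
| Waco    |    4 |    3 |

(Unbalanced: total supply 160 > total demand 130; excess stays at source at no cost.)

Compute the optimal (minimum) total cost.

270

A cheapest plan:
  Lodi->W: 30 × 1 = 30
  Quincy->W: 60 × 2 = 120
  Waco->X: 40 × 3 = 120
Total = 30 + 120 + 120 = 270.
(Supply check: Lodi ships 30; Quincy ships 60; Waco ships 40.)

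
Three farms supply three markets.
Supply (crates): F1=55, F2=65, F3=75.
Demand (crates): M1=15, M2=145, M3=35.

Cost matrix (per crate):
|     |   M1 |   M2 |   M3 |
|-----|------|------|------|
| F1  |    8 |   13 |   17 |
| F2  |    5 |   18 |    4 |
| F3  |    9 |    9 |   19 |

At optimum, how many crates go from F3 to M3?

Solving gives:
  F1->M2: 55 × 13 = 715
  F2->M1: 15 × 5 = 75
  F2->M2: 15 × 18 = 270
  F2->M3: 35 × 4 = 140
  F3->M2: 75 × 9 = 675
Total cost = 1875.
The route F3→M3 is not used.

0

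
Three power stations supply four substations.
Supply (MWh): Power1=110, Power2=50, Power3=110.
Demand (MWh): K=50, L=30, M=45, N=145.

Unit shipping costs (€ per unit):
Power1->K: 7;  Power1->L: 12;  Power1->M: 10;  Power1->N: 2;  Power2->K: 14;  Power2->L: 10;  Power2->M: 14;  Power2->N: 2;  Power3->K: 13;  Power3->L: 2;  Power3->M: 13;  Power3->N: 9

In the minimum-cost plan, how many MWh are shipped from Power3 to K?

35

The minimum-cost plan:
  Power1->K: 15 × €7 = €105
  Power1->N: 95 × €2 = €190
  Power2->N: 50 × €2 = €100
  Power3->K: 35 × €13 = €455
  Power3->L: 30 × €2 = €60
  Power3->M: 45 × €13 = €585
Total cost = €1495.
So Power3→K carries 35 MWh.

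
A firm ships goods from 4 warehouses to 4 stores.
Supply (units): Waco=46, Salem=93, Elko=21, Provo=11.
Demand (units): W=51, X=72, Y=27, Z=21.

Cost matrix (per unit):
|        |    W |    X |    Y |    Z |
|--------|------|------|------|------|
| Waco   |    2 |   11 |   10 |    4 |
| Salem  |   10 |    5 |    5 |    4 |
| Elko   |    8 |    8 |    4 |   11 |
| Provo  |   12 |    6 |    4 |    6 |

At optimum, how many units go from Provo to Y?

The minimum-cost plan:
  Waco to W: 46 units
  Salem to X: 72 units
  Salem to Z: 21 units
  Elko to W: 5 units
  Elko to Y: 16 units
  Provo to Y: 11 units
Total cost = 684.
So Provo→Y carries 11 units.

11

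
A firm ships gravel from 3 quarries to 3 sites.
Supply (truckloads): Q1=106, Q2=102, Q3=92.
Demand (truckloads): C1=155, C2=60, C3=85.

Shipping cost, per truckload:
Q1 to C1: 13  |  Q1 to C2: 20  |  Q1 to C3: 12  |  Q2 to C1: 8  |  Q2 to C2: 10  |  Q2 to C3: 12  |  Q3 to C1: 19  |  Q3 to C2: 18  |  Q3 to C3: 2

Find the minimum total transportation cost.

2596

A cheapest plan:
  Q1 to C1: 106 truckloads
  Q2 to C1: 49 truckloads
  Q2 to C2: 53 truckloads
  Q3 to C2: 7 truckloads
  Q3 to C3: 85 truckloads
Total cost = 2596.
(Supply check: Q1 ships 106; Q2 ships 102; Q3 ships 92.)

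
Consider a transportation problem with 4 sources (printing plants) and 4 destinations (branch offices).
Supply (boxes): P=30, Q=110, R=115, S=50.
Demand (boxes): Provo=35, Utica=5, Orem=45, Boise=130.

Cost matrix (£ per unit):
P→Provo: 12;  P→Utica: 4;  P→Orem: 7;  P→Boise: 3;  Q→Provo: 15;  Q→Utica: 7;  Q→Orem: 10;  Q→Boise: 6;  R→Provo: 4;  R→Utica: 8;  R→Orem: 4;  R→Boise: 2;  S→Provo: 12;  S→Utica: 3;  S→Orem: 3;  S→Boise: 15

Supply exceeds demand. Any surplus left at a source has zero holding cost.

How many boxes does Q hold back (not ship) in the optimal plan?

90

Minimum-cost shipments:
  P–Boise: 30 boxes
  Q–Boise: 20 boxes
  R–Provo: 35 boxes
  R–Boise: 80 boxes
  S–Utica: 5 boxes
  S–Orem: 45 boxes
Total cost = £660.
Q ships 20 of its 110, leaving 90.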